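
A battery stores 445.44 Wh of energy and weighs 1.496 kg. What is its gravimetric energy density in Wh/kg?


ED = E / m = 445.44 / 1.496 = 297.8 Wh/kg

297.8 Wh/kg


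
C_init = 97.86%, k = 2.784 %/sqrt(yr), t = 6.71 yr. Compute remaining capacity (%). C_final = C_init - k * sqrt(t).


sqrt(t) = sqrt(6.71) = 2.5904
C_final = 97.86 - 2.784 * 2.5904 = 90.65%

90.65%


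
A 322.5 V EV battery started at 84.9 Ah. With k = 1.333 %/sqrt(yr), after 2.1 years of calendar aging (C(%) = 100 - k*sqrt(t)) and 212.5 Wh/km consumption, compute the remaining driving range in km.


Step 1: capacity retention = 100 - 1.333 * sqrt(2.1) = 100 - 1.333 * 1.4491 = 98.068%
Step 2: C_now = 84.9 * 98.068/100 = 83.26 Ah
Step 3: E_pack = V * C_now = 322.5 * 83.26 = 26851 Wh
Step 4: range = E_pack / consumption = 26851 / 212.5 = 126.4 km

126.4 km


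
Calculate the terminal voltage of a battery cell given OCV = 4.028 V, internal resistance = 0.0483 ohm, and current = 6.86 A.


V = OCV - I*R = 4.028 - 6.86 * 0.0483 = 3.697 V

3.697 V


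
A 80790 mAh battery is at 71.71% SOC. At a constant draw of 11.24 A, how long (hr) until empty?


Convert: C_total = 80790 mAh = 80.79 Ah
Step 1: remaining = SOC/100 * C_total = 71.71/100 * 80.79 = 57.935 Ah
Step 2: t = remaining / I = 57.935 / 11.24 = 5.154 hr

5.154 hr


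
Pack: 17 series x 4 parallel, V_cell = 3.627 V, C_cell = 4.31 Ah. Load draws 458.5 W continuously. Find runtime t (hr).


Step 1: E_pack = Ns * V_cell * Np * C_cell = 17 * 3.627 * 4 * 4.31 = 1063 Wh
Step 2: t = E_pack / P = 1063 / 458.5 = 2.318 hr

2.318 hr


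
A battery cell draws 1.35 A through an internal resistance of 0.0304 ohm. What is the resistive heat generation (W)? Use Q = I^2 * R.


I^2 = 1.8225
Q = 1.8225 * 0.0304 = 0.05540 W

0.05540 W


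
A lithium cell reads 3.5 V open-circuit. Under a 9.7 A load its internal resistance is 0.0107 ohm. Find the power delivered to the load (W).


Step 1: V_terminal = OCV - I*R = 3.5 - 9.7 * 0.0107 = 3.3962 V
Step 2: P_out = V_terminal * I = 3.3962 * 9.7 = 32.94 W

32.94 W


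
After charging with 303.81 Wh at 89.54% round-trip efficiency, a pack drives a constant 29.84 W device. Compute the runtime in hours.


Step 1: E_discharge = eta/100 * E_charge = 89.54/100 * 303.81 = 272.03 Wh
Step 2: t = E_discharge / P = 272.03 / 29.84 = 9.116 hr

9.116 hr


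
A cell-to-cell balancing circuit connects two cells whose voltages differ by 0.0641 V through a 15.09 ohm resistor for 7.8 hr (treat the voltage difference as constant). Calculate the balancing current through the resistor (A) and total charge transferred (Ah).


I_bal = dV / R = 0.0641 / 15.09 = 0.0042478 A
Q = I_bal * t = 0.0042478 * 7.8 = 0.03313 Ah

I=0.0042478 A, Q=0.03313 Ah


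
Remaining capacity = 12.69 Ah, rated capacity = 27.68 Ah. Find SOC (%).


SOC% = 12.69 / 27.68 * 100 = 45.85%

45.85%


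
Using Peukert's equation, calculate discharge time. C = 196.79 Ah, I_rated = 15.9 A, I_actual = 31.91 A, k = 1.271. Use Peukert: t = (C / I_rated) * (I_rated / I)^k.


t_rated = C / I_rated = 196.79 / 15.9 = 12.377 hr
(I_rated/I)^k = (0.49828)^1.271 = 0.41256
t = t_rated * (I_rated/I)^k = 12.377 * 0.41256 = 5.106 hr

5.106 hr


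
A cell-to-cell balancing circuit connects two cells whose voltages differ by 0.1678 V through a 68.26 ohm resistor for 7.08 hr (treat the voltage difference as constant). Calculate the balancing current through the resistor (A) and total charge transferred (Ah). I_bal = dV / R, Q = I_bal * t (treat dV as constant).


I_bal = dV / R = 0.1678 / 68.26 = 0.0024582 A
Q = I_bal * t = 0.0024582 * 7.08 = 0.01740 Ah

I=0.0024582 A, Q=0.01740 Ah


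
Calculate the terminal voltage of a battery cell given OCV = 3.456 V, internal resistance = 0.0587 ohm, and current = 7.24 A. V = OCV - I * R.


V = OCV - I*R = 3.456 - 7.24 * 0.0587 = 3.031 V

3.031 V


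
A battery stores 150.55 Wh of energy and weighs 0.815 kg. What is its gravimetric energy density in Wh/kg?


Specific energy = 150.55 Wh / 0.815 kg = 184.7 Wh/kg

184.7 Wh/kg


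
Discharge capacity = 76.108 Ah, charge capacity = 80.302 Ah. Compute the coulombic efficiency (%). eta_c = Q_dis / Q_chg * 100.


eta_c = Q_dis / Q_chg * 100 = 76.108 / 80.302 * 100 = 94.78%

94.78%


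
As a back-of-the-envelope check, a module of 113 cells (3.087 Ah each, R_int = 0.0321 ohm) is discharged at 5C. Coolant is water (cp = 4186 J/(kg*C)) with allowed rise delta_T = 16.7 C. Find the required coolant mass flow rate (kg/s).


Step 1: I = 5 * 3.087 = 15.435 A
Step 2: Q_cell = I^2 * R = 15.435^2 * 0.0321 = 7.6475 W
Step 3: Q_total = 113 * 7.6475 = 864.17 W
Step 4: m_dot = Q_total / (cp * dT) = 864.17 / (4186 * 16.7) = 0.01236 kg/s

0.01236 kg/s


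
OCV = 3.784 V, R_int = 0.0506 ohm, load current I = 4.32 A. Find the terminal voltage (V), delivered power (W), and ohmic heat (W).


Step 1: V_terminal = OCV - I*R = 3.784 - 4.32 * 0.0506 = 3.5654 V
Step 2: P_out = V_terminal * I = 3.5654 * 4.32 = 15.40 W
Step 3: Q = I^2 * R = 4.32^2 * 0.0506 = 0.9443 W

V=3.5654 V, P=15.40 W, Q=0.9443 W


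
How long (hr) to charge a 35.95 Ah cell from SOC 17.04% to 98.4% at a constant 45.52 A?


Step 1: dSOC = 98.4% - 17.04% = 81.36%
Step 2: delta_Ah = 35.95 * 81.36 / 100 = 29.249 Ah
Step 3: t = 29.249 / 45.52 = 0.6426 hr

0.6426 hr


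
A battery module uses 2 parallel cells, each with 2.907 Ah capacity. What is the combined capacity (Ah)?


C_total = 2 * 2.907 = 5.814 Ah

5.814 Ah


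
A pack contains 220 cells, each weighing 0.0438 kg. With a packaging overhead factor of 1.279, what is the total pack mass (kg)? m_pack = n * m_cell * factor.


Cell mass sum = 220 * 0.0438 = 9.636 kg
With overhead 1.279: m_pack = 9.636 * 1.279 = 12.32 kg

12.32 kg


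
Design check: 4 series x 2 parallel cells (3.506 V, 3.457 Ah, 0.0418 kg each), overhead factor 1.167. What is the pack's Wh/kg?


Step 1: V_pack = 4 * 3.506 = 14.024 V
Step 2: C_pack = 2 * 3.457 = 6.914 Ah
Step 3: E_pack = V_pack * C_pack = 14.024 * 6.914 = 96.962 Wh
Step 4: m_pack = 4 * 2 * 0.0418 * 1.167 = 0.39024 kg
Step 5: ED = E_pack / m_pack = 96.962 / 0.39024 = 248.5 Wh/kg

248.5 Wh/kg


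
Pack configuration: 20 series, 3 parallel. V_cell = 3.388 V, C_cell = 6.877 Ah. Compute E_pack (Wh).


E = Ns * Vcell * Np * Ccell = 20 * 3.388 * 3 * 6.877 = 1398 Wh

1398 Wh


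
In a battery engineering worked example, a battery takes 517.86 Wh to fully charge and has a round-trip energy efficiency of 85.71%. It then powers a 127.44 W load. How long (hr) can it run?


Step 1: E_discharge = eta/100 * E_charge = 85.71/100 * 517.86 = 443.86 Wh
Step 2: t = E_discharge / P = 443.86 / 127.44 = 3.483 hr

3.483 hr


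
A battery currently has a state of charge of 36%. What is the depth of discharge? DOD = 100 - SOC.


Complement of SOC: DOD = 100% - 36% = 64%

64%


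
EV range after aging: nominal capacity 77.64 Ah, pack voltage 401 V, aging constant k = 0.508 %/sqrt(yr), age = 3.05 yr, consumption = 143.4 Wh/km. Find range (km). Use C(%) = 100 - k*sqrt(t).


Step 1: capacity retention = 100 - 0.508 * sqrt(3.05) = 100 - 0.508 * 1.7464 = 99.113%
Step 2: C_now = 77.64 * 99.113/100 = 76.951 Ah
Step 3: E_pack = V * C_now = 401 * 76.951 = 30857 Wh
Step 4: range = E_pack / consumption = 30857 / 143.4 = 215.2 km

215.2 km


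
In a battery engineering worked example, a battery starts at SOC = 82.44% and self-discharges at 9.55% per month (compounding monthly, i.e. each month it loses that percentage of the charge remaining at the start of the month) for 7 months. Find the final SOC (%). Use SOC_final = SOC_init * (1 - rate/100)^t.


decay = (1 - 9.55/100)^7 = 0.49529
SOC_final = 82.44 * 0.49529 = 40.83%

40.83%


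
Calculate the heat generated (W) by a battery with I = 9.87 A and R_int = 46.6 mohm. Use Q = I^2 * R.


Convert: R = 46.6 mohm = 0.0466 ohm
Q = I^2 * R = 9.87^2 * 0.0466 = 4.540 W

4.540 W


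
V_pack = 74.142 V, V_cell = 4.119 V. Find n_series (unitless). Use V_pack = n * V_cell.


Rearranging: n = V_pack / V_cell = 74.142 / 4.119 = 18 cells

18


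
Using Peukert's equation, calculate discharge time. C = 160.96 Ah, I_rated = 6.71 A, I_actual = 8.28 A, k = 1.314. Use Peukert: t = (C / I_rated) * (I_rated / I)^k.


t_rated = C / I_rated = 160.96 / 6.71 = 23.988 hr
(I_rated/I)^k = (0.81039)^1.314 = 0.75862
t = t_rated * (I_rated/I)^k = 23.988 * 0.75862 = 18.20 hr

18.20 hr


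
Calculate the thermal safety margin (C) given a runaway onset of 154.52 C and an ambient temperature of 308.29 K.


Convert: T_ambient = 308.29 K = 35.14 C
margin = 154.52 - 35.14 = 119.38 C

119.38 C


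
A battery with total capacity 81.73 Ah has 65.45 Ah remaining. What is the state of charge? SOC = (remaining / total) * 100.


SOC = (remaining / total) * 100 = (65.45 / 81.73) * 100 = 80.08%

80.08%


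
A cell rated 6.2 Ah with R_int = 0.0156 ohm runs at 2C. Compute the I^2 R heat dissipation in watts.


Step 1: I = C_rate * capacity = 2 * 6.2 = 12.4 A
Step 2: Q = I^2 * R = 12.4^2 * 0.0156 = 153.76 * 0.0156 = 2.399 W

2.399 W


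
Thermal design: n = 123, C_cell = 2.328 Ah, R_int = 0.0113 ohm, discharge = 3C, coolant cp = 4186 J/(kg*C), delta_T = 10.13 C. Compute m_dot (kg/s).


Step 1: I = 3 * 2.328 = 6.984 A
Step 2: Q_cell = I^2 * R = 6.984^2 * 0.0113 = 0.55117 W
Step 3: Q_total = 123 * 0.55117 = 67.794 W
Step 4: m_dot = Q_total / (cp * dT) = 67.794 / (4186 * 10.13) = 0.001599 kg/s

0.001599 kg/s


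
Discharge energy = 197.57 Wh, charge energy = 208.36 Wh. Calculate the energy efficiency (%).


eta_e = E_dis / E_chg * 100 = 197.57 / 208.36 * 100 = 94.82%

94.82%


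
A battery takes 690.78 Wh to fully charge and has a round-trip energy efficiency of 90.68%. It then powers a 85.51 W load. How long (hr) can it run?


Step 1: E_discharge = eta/100 * E_charge = 90.68/100 * 690.78 = 626.4 Wh
Step 2: t = E_discharge / P = 626.4 / 85.51 = 7.325 hr

7.325 hr


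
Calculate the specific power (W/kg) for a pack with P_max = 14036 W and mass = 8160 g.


Convert: m = 8160 g = 8.16 kg
SP = P / m = 14036 / 8.16 = 1720 W/kg

1720 W/kg


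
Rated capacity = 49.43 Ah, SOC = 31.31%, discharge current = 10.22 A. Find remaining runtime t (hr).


Step 1: remaining = SOC/100 * C_total = 31.31/100 * 49.43 = 15.477 Ah
Step 2: t = remaining / I = 15.477 / 10.22 = 1.514 hr

1.514 hr


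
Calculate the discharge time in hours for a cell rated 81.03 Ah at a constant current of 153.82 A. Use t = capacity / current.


t = capacity / current = 81.03 / 153.82 = 0.5268 hr

0.5268 hr


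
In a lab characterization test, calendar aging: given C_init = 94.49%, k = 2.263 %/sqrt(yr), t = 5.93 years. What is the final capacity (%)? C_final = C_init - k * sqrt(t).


sqrt(t) = sqrt(5.93) = 2.4352
C_final = 94.49 - 2.263 * 2.4352 = 88.98%

88.98%


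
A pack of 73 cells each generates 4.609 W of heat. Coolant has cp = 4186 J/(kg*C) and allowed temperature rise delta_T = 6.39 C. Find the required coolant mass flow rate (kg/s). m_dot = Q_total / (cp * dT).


Q_total = 73 * 4.609 = 336.46 W
m_dot = Q_total / (cp * dT) = 336.46 / (4186 * 6.39) = 0.01258 kg/s

0.01258 kg/s


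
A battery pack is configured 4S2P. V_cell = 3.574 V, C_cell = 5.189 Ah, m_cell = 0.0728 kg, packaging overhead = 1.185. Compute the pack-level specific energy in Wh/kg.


Step 1: V_pack = 4 * 3.574 = 14.296 V
Step 2: C_pack = 2 * 5.189 = 10.378 Ah
Step 3: E_pack = V_pack * C_pack = 14.296 * 10.378 = 148.36 Wh
Step 4: m_pack = 4 * 2 * 0.0728 * 1.185 = 0.69014 kg
Step 5: ED = E_pack / m_pack = 148.36 / 0.69014 = 215.0 Wh/kg

215.0 Wh/kg


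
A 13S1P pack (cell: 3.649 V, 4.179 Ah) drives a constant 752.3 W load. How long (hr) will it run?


Step 1: E_pack = Ns * V_cell * Np * C_cell = 13 * 3.649 * 1 * 4.179 = 198.24 Wh
Step 2: t = E_pack / P = 198.24 / 752.3 = 0.2635 hr

0.2635 hr


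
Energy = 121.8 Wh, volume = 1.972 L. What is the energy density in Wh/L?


ED = E / V = 121.8 / 1.972 = 61.76 Wh/L

61.76 Wh/L


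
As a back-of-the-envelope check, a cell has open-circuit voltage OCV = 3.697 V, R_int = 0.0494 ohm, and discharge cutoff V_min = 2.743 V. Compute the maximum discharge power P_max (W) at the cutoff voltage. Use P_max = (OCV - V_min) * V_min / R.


P_max = (OCV - V_min) * V_min / R = (3.697 - 2.743) * 2.743 / 0.0494 = 0.954 * 2.743 / 0.0494 = 52.97 W

52.97 W


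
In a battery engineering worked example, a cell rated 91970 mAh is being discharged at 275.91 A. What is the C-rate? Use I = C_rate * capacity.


Convert: capacity = 91970 mAh = 91.97 Ah
Rearranging: C_rate = 275.91 / 91.97 = 3C

3C


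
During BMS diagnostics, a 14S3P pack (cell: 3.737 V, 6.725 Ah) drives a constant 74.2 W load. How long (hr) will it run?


Step 1: E_pack = Ns * V_cell * Np * C_cell = 14 * 3.737 * 3 * 6.725 = 1055.5 Wh
Step 2: t = E_pack / P = 1055.5 / 74.2 = 14.23 hr

14.23 hr


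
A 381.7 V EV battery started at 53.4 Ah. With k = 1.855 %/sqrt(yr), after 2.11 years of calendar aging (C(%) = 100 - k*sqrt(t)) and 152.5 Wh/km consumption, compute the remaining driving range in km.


Step 1: capacity retention = 100 - 1.855 * sqrt(2.11) = 100 - 1.855 * 1.4526 = 97.305%
Step 2: C_now = 53.4 * 97.305/100 = 51.961 Ah
Step 3: E_pack = V * C_now = 381.7 * 51.961 = 19834 Wh
Step 4: range = E_pack / consumption = 19834 / 152.5 = 130.1 km

130.1 km


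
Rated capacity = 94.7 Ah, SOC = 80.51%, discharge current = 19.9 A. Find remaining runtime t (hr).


Step 1: remaining = SOC/100 * C_total = 80.51/100 * 94.7 = 76.243 Ah
Step 2: t = remaining / I = 76.243 / 19.9 = 3.831 hr

3.831 hr


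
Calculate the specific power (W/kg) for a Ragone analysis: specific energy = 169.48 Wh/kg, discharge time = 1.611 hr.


Specific power = 169.48 Wh/kg / 1.611 hr = 105.2 W/kg

105.2 W/kg


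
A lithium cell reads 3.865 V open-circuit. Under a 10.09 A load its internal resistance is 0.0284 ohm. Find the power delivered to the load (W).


Step 1: V_terminal = OCV - I*R = 3.865 - 10.09 * 0.0284 = 3.5784 V
Step 2: P_out = V_terminal * I = 3.5784 * 10.09 = 36.11 W

36.11 W


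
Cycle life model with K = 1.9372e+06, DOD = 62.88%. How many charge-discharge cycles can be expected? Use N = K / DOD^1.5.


DOD^1.5 = 498.62
N = K / DOD^1.5 = 1.9372e+06 / 498.62 = 3885

3885 cycles


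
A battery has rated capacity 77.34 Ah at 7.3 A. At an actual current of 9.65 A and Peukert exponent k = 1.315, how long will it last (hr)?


Step 1: t_rated = C / I_rated = 77.34 / 7.3 = 10.595 hr
Step 2: ratio = 7.3 / 9.65 = 0.75648
Step 3: ratio^k = 0.75648^1.315 = 0.69282
Step 4: t = t_rated * ratio^k = 10.595 * 0.69282 = 7.340 hr

7.340 hr


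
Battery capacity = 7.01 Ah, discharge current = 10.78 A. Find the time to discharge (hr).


t = capacity / current = 7.01 / 10.78 = 0.6503 hr

0.6503 hr


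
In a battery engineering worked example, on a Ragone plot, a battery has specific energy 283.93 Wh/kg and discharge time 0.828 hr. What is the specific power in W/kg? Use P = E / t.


Specific power = 283.93 Wh/kg / 0.828 hr = 342.9 W/kg

342.9 W/kg


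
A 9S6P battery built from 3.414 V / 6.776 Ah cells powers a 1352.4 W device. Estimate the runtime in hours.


Step 1: E_pack = Ns * V_cell * Np * C_cell = 9 * 3.414 * 6 * 6.776 = 1249.2 Wh
Step 2: t = E_pack / P = 1249.2 / 1352.4 = 0.9237 hr

0.9237 hr


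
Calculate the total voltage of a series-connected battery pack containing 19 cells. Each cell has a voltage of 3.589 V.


Series voltages add: 19 * 3.589 V = 68.191 V

68.191 V


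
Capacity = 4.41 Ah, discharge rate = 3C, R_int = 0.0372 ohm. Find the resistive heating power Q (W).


Step 1: I = C_rate * capacity = 3 * 4.41 = 13.23 A
Step 2: Q = I^2 * R = 13.23^2 * 0.0372 = 175.03 * 0.0372 = 6.511 W

6.511 W


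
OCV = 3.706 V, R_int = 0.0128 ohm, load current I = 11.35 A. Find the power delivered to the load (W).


Step 1: V_terminal = OCV - I*R = 3.706 - 11.35 * 0.0128 = 3.5607 V
Step 2: P_out = V_terminal * I = 3.5607 * 11.35 = 40.41 W

40.41 W


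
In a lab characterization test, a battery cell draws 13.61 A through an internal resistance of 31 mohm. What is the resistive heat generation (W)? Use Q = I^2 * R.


Convert: R = 31 mohm = 0.031 ohm
Q = I^2 * R = 13.61^2 * 0.031 = 5.742 W

5.742 W


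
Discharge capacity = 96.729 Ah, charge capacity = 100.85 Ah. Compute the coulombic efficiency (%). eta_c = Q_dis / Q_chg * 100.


eta_c = Q_dis / Q_chg * 100 = 96.729 / 100.85 * 100 = 95.91%

95.91%


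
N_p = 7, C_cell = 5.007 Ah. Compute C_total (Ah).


C_total = 7 * 5.007 = 35.049 Ah

35.049 Ah


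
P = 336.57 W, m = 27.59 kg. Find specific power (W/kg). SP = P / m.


SP = P / m = 336.57 / 27.59 = 12.20 W/kg

12.20 W/kg


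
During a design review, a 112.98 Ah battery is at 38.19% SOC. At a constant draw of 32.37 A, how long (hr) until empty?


Step 1: remaining = SOC/100 * C_total = 38.19/100 * 112.98 = 43.147 Ah
Step 2: t = remaining / I = 43.147 / 32.37 = 1.333 hr

1.333 hr


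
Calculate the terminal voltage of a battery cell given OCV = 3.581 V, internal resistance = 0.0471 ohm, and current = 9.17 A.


V = OCV - I*R = 3.581 - 9.17 * 0.0471 = 3.149 V

3.149 V


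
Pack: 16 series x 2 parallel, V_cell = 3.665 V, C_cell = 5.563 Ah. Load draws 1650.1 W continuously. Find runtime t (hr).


Step 1: E_pack = Ns * V_cell * Np * C_cell = 16 * 3.665 * 2 * 5.563 = 652.43 Wh
Step 2: t = E_pack / P = 652.43 / 1650.1 = 0.3954 hr

0.3954 hr


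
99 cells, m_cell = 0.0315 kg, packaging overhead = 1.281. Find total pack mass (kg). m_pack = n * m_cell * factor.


m_pack = n * m_cell * overhead = 99 * 0.0315 * 1.281 = 3.995 kg

3.995 kg


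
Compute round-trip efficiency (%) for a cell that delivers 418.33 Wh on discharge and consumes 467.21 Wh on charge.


Round-trip efficiency = 418.33/467.21 * 100% = 89.54%

89.54%


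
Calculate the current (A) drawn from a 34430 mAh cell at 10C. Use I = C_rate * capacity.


Convert: capacity = 34430 mAh = 34.43 Ah
I = C_rate * capacity = 10 * 34.43 = 344.3 A

344.3 A


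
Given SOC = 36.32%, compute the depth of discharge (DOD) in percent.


DOD = 100 - SOC = 100 - 36.32 = 63.68%

63.68%


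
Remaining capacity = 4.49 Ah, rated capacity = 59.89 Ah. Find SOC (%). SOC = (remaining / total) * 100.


SOC% = 4.49 / 59.89 * 100 = 7.497%

7.497%


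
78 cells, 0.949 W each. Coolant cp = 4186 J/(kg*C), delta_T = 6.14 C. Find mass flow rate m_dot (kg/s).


Q_total = 78 * 0.949 = 74.022 W
m_dot = Q_total / (cp * dT) = 74.022 / (4186 * 6.14) = 0.002880 kg/s

0.002880 kg/s


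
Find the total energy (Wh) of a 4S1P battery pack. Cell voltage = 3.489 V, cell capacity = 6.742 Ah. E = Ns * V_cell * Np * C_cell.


E = Ns * Vcell * Np * Ccell = 4 * 3.489 * 1 * 6.742 = 94.09 Wh

94.09 Wh


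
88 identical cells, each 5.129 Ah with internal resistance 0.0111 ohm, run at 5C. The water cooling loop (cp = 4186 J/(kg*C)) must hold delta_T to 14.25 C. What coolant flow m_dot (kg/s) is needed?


Step 1: I = 5 * 5.129 = 25.645 A
Step 2: Q_cell = I^2 * R = 25.645^2 * 0.0111 = 7.3001 W
Step 3: Q_total = 88 * 7.3001 = 642.41 W
Step 4: m_dot = Q_total / (cp * dT) = 642.41 / (4186 * 14.25) = 0.01077 kg/s

0.01077 kg/s


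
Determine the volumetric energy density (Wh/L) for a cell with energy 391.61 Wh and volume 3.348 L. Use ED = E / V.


Volumetric ED = 391.61 Wh / 3.348 L = 117.0 Wh/L

117.0 Wh/L


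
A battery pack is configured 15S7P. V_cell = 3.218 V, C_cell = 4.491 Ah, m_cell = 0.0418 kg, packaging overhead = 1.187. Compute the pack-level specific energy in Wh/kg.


Step 1: V_pack = 15 * 3.218 = 48.27 V
Step 2: C_pack = 7 * 4.491 = 31.437 Ah
Step 3: E_pack = V_pack * C_pack = 48.27 * 31.437 = 1517.5 Wh
Step 4: m_pack = 15 * 7 * 0.0418 * 1.187 = 5.2097 kg
Step 5: ED = E_pack / m_pack = 1517.5 / 5.2097 = 291.3 Wh/kg

291.3 Wh/kg


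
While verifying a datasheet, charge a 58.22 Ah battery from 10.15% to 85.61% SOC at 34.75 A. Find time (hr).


Step 1: dSOC = 85.61% - 10.15% = 75.46%
Step 2: delta_Ah = 58.22 * 75.46 / 100 = 43.933 Ah
Step 3: t = 43.933 / 34.75 = 1.264 hr

1.264 hr


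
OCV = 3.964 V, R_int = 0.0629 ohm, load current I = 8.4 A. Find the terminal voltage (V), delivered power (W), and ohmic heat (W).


Step 1: V_terminal = OCV - I*R = 3.964 - 8.4 * 0.0629 = 3.4356 V
Step 2: P_out = V_terminal * I = 3.4356 * 8.4 = 28.86 W
Step 3: Q = I^2 * R = 8.4^2 * 0.0629 = 4.438 W

V=3.4356 V, P=28.86 W, Q=4.438 W


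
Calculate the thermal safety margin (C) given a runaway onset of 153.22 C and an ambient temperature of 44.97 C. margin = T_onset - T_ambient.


margin = T_onset - T_ambient = 153.22 - 44.97 = 108.25 C

108.25 C


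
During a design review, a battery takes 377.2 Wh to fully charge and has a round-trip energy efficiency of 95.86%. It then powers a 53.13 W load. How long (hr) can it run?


Step 1: E_discharge = eta/100 * E_charge = 95.86/100 * 377.2 = 361.58 Wh
Step 2: t = E_discharge / P = 361.58 / 53.13 = 6.806 hr

6.806 hr


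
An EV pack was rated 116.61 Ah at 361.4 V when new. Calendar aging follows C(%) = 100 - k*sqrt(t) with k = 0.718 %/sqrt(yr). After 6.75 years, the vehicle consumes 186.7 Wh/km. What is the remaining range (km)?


Step 1: capacity retention = 100 - 0.718 * sqrt(6.75) = 100 - 0.718 * 2.5981 = 98.135%
Step 2: C_now = 116.61 * 98.135/100 = 114.44 Ah
Step 3: E_pack = V * C_now = 361.4 * 114.44 = 41359 Wh
Step 4: range = E_pack / consumption = 41359 / 186.7 = 221.5 km

221.5 km


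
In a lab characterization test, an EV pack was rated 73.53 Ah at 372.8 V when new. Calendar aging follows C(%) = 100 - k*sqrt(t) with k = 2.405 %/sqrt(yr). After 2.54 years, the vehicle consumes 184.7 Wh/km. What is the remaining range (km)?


Step 1: capacity retention = 100 - 2.405 * sqrt(2.54) = 100 - 2.405 * 1.5937 = 96.167%
Step 2: C_now = 73.53 * 96.167/100 = 70.712 Ah
Step 3: E_pack = V * C_now = 372.8 * 70.712 = 26361 Wh
Step 4: range = E_pack / consumption = 26361 / 184.7 = 142.7 km

142.7 km


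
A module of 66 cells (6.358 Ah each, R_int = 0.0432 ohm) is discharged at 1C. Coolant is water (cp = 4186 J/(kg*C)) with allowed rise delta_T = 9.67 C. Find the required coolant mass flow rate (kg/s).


Step 1: I = 1 * 6.358 = 6.358 A
Step 2: Q_cell = I^2 * R = 6.358^2 * 0.0432 = 1.7463 W
Step 3: Q_total = 66 * 1.7463 = 115.26 W
Step 4: m_dot = Q_total / (cp * dT) = 115.26 / (4186 * 9.67) = 0.002847 kg/s

0.002847 kg/s


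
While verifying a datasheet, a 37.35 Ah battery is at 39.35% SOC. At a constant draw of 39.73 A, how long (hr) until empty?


Step 1: remaining = SOC/100 * C_total = 39.35/100 * 37.35 = 14.697 Ah
Step 2: t = remaining / I = 14.697 / 39.73 = 0.3699 hr

0.3699 hr


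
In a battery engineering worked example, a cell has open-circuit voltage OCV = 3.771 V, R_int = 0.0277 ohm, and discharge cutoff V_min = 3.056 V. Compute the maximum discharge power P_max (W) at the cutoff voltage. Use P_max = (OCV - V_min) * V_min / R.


P_max = (OCV - V_min) * V_min / R = (3.771 - 3.056) * 3.056 / 0.0277 = 0.715 * 3.056 / 0.0277 = 78.88 W

78.88 W


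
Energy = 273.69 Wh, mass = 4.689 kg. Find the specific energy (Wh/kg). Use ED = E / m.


Specific energy = 273.69 Wh / 4.689 kg = 58.37 Wh/kg

58.37 Wh/kg


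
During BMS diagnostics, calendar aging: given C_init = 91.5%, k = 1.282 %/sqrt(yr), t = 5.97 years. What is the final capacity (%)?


Step 1: sqrt(5.97 yr) = 2.4434
Step 2: drop = 1.282 * 2.4434 = 3.1324
Step 3: C_final = 91.5 - 3.1324 = 88.37%

88.37%


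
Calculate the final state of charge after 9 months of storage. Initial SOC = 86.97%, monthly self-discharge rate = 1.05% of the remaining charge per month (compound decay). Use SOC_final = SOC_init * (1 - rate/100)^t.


Monthly retention factor = 1 - 1.05/100 = 0.9895
Over 9 months: factor^9 = 0.90937
SOC_final = 86.97 * 0.90937 = 79.09%

79.09%


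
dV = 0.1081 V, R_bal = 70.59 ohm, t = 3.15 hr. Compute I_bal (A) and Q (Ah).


First, Ohm's law: I_bal = 0.1081 V / 70.59 ohm = 0.0015314 A
Then Q = I * t = 0.0015314 A * 3.15 hr = 0.004824 Ah

I=0.0015314 A, Q=0.004824 Ah


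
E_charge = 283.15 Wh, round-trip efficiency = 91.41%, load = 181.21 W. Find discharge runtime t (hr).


Step 1: E_discharge = eta/100 * E_charge = 91.41/100 * 283.15 = 258.83 Wh
Step 2: t = E_discharge / P = 258.83 / 181.21 = 1.428 hr

1.428 hr


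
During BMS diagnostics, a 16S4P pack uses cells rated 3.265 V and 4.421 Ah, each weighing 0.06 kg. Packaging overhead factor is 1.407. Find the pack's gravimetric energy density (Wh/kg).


Step 1: V_pack = 16 * 3.265 = 52.24 V
Step 2: C_pack = 4 * 4.421 = 17.684 Ah
Step 3: E_pack = V_pack * C_pack = 52.24 * 17.684 = 923.81 Wh
Step 4: m_pack = 16 * 4 * 0.06 * 1.407 = 5.4029 kg
Step 5: ED = E_pack / m_pack = 923.81 / 5.4029 = 171.0 Wh/kg

171.0 Wh/kg


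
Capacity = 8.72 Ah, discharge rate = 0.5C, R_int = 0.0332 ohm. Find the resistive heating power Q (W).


Step 1: I = C_rate * capacity = 0.5 * 8.72 = 4.36 A
Step 2: Q = I^2 * R = 4.36^2 * 0.0332 = 19.01 * 0.0332 = 0.6311 W

0.6311 W


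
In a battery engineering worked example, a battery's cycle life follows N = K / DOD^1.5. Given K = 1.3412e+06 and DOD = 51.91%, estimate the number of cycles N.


Step 1: DOD^1.5 = 51.91^1.5 = 374
Step 2: N = 1.3412e+06 / 374 = 3586 cycles

3586 cycles


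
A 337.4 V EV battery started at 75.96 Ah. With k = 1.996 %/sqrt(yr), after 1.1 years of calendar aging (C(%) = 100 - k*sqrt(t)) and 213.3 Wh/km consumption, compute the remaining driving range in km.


Step 1: capacity retention = 100 - 1.996 * sqrt(1.1) = 100 - 1.996 * 1.0488 = 97.907%
Step 2: C_now = 75.96 * 97.907/100 = 74.37 Ah
Step 3: E_pack = V * C_now = 337.4 * 74.37 = 25092 Wh
Step 4: range = E_pack / consumption = 25092 / 213.3 = 117.6 km

117.6 km


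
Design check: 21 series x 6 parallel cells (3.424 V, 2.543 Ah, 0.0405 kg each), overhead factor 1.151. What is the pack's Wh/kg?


Step 1: V_pack = 21 * 3.424 = 71.904 V
Step 2: C_pack = 6 * 2.543 = 15.258 Ah
Step 3: E_pack = V_pack * C_pack = 71.904 * 15.258 = 1097.1 Wh
Step 4: m_pack = 21 * 6 * 0.0405 * 1.151 = 5.8736 kg
Step 5: ED = E_pack / m_pack = 1097.1 / 5.8736 = 186.8 Wh/kg

186.8 Wh/kg


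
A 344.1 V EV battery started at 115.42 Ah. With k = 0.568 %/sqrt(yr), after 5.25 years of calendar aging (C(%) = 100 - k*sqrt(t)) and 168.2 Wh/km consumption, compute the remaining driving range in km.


Step 1: capacity retention = 100 - 0.568 * sqrt(5.25) = 100 - 0.568 * 2.2913 = 98.699%
Step 2: C_now = 115.42 * 98.699/100 = 113.92 Ah
Step 3: E_pack = V * C_now = 344.1 * 113.92 = 39200 Wh
Step 4: range = E_pack / consumption = 39200 / 168.2 = 233.1 km

233.1 km


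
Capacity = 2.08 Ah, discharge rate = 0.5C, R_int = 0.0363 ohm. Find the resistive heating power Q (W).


Step 1: I = C_rate * capacity = 0.5 * 2.08 = 1.04 A
Step 2: Q = I^2 * R = 1.04^2 * 0.0363 = 1.0816 * 0.0363 = 0.03926 W

0.03926 W


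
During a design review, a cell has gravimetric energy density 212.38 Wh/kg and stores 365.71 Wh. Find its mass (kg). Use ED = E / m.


m = E / ED = 365.71 / 212.38 = 1.722 kg

1.722 kg


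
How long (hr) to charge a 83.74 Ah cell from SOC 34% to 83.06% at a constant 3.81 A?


delta_Ah = 83.74 * (83.06 - 34) / 100 = 41.083 Ah
t = delta_Ah / I = 41.083 / 3.81 = 10.78 hr

10.78 hr


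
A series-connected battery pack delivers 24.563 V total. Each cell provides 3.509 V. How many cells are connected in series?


n = V_pack / V_cell = 24.563 / 3.509 = 7

7


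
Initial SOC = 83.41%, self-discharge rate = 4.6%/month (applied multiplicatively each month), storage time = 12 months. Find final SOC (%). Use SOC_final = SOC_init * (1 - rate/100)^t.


decay = (1 - 4.6/100)^12 = 0.5683
SOC_final = 83.41 * 0.5683 = 47.40%

47.40%


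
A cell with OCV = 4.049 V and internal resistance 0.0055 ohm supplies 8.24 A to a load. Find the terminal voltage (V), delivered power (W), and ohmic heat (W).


Step 1: V_terminal = OCV - I*R = 4.049 - 8.24 * 0.0055 = 4.0037 V
Step 2: P_out = V_terminal * I = 4.0037 * 8.24 = 32.99 W
Step 3: Q = I^2 * R = 8.24^2 * 0.0055 = 0.3734 W

V=4.0037 V, P=32.99 W, Q=0.3734 W


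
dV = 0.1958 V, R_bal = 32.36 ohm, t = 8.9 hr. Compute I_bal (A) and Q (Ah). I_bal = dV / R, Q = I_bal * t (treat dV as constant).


I_bal = dV / R = 0.1958 / 32.36 = 0.0060507 A
Q = I_bal * t = 0.0060507 * 8.9 = 0.05385 Ah

I=0.0060507 A, Q=0.05385 Ah


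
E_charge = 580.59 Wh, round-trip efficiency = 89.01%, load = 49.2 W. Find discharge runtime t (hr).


Step 1: E_discharge = eta/100 * E_charge = 89.01/100 * 580.59 = 516.78 Wh
Step 2: t = E_discharge / P = 516.78 / 49.2 = 10.50 hr

10.50 hr


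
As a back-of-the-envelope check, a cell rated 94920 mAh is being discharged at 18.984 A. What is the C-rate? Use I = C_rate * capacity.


Convert: capacity = 94920 mAh = 94.92 Ah
C_rate = I / capacity = 18.984 / 94.92 = 0.2C

0.2C


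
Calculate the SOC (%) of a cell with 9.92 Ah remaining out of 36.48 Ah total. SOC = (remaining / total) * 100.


SOC% = 9.92 / 36.48 * 100 = 27.19%

27.19%


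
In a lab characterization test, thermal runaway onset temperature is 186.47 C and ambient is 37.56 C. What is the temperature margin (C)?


margin = T_onset - T_ambient = 186.47 - 37.56 = 148.91 C

148.91 C


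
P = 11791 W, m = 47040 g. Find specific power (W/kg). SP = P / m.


Convert: m = 47040 g = 47.04 kg
SP = P / m = 11791 / 47.04 = 250.7 W/kg

250.7 W/kg


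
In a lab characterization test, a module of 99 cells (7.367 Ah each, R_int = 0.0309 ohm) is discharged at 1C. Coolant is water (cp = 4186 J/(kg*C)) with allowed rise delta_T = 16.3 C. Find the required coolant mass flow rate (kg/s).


Step 1: I = 1 * 7.367 = 7.367 A
Step 2: Q_cell = I^2 * R = 7.367^2 * 0.0309 = 1.677 W
Step 3: Q_total = 99 * 1.677 = 166.02 W
Step 4: m_dot = Q_total / (cp * dT) = 166.02 / (4186 * 16.3) = 0.002433 kg/s

0.002433 kg/s


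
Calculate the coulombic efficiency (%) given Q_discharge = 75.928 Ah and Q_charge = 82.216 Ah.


Coulombic efficiency = 75.928/82.216 * 100% = 92.35%

92.35%


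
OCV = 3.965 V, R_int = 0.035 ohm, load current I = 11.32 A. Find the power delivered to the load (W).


Step 1: V_terminal = OCV - I*R = 3.965 - 11.32 * 0.035 = 3.5688 V
Step 2: P_out = V_terminal * I = 3.5688 * 11.32 = 40.40 W

40.40 W


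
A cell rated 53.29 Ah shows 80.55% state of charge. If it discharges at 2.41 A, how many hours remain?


Step 1: remaining = SOC/100 * C_total = 80.55/100 * 53.29 = 42.925 Ah
Step 2: t = remaining / I = 42.925 / 2.41 = 17.81 hr

17.81 hr


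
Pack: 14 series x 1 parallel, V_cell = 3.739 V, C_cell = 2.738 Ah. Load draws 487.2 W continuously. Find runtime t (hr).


Step 1: E_pack = Ns * V_cell * Np * C_cell = 14 * 3.739 * 1 * 2.738 = 143.32 Wh
Step 2: t = E_pack / P = 143.32 / 487.2 = 0.2942 hr

0.2942 hr


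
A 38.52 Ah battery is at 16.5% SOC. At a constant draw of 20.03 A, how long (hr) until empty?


Step 1: remaining = SOC/100 * C_total = 16.5/100 * 38.52 = 6.3558 Ah
Step 2: t = remaining / I = 6.3558 / 20.03 = 0.3173 hr

0.3173 hr


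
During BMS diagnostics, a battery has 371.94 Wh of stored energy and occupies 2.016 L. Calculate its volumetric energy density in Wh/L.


Volumetric ED = 371.94 Wh / 2.016 L = 184.5 Wh/L

184.5 Wh/L


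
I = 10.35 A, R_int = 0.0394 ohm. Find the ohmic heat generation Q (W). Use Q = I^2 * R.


I^2 = 107.12
Q = 107.12 * 0.0394 = 4.221 W

4.221 W


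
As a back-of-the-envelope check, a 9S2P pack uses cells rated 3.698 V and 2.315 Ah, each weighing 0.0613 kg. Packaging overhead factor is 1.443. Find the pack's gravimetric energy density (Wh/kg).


Step 1: V_pack = 9 * 3.698 = 33.282 V
Step 2: C_pack = 2 * 2.315 = 4.63 Ah
Step 3: E_pack = V_pack * C_pack = 33.282 * 4.63 = 154.1 Wh
Step 4: m_pack = 9 * 2 * 0.0613 * 1.443 = 1.5922 kg
Step 5: ED = E_pack / m_pack = 154.1 / 1.5922 = 96.78 Wh/kg

96.78 Wh/kg


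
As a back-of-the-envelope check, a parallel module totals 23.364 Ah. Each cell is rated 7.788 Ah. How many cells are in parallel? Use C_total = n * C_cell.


n = C_total / C_cell = 23.364 / 7.788 = 3

3


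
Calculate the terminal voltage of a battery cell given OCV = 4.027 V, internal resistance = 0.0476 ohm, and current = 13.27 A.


V = OCV - I*R = 4.027 - 13.27 * 0.0476 = 3.395 V

3.395 V


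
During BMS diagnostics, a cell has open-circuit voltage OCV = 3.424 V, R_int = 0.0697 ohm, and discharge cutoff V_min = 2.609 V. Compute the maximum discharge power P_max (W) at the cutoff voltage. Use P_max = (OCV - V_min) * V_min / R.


dV = OCV - V_min = 0.815 V (so I_max = dV / R)
P_max = dV * V_min / R = 0.815 * 2.609 / 0.0697 = 30.51 W

30.51 W


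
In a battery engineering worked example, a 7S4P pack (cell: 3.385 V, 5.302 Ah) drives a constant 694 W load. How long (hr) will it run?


Step 1: E_pack = Ns * V_cell * Np * C_cell = 7 * 3.385 * 4 * 5.302 = 502.52 Wh
Step 2: t = E_pack / P = 502.52 / 694 = 0.7241 hr

0.7241 hr


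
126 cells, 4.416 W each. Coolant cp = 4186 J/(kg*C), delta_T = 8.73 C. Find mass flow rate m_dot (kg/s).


Step 1: Total heat Q = 126 * 4.416 W = 556.42 W
Step 2: denom = cp * dT = 4186 * 8.73 = 36544
Step 3: m_dot = 556.42 / 36544 = 0.01523 kg/s

0.01523 kg/s


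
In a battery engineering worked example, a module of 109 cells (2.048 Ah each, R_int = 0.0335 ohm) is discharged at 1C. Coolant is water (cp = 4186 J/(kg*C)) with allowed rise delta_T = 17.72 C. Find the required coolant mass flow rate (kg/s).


Step 1: I = 1 * 2.048 = 2.048 A
Step 2: Q_cell = I^2 * R = 2.048^2 * 0.0335 = 0.14051 W
Step 3: Q_total = 109 * 0.14051 = 15.316 W
Step 4: m_dot = Q_total / (cp * dT) = 15.316 / (4186 * 17.72) = 2.065e-04 kg/s

2.065e-04 kg/s


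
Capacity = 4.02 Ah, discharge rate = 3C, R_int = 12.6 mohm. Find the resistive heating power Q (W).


Convert: R = 12.6 mohm = 0.0126 ohm
Step 1: I = C_rate * capacity = 3 * 4.02 = 12.06 A
Step 2: Q = I^2 * R = 12.06^2 * 0.0126 = 145.44 * 0.0126 = 1.833 W

1.833 W


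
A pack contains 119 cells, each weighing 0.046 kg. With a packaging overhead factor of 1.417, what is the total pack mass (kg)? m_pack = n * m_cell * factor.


m_pack = n * m_cell * overhead = 119 * 0.046 * 1.417 = 7.757 kg

7.757 kg


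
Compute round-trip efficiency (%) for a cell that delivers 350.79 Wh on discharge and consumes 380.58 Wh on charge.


Round-trip efficiency = 350.79/380.58 * 100% = 92.17%

92.17%


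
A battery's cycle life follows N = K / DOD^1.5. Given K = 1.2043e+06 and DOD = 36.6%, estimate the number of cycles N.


Step 1: DOD^1.5 = 36.6^1.5 = 221.42
Step 2: N = 1.2043e+06 / 221.42 = 5439 cycles

5439 cycles


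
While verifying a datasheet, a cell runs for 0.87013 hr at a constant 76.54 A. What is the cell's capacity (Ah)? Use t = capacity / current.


C = I * t = 76.54 * 0.87013 = 66.60 Ah

66.60 Ah


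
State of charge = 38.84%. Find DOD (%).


DOD = 100 - SOC = 100 - 38.84 = 61.16%

61.16%


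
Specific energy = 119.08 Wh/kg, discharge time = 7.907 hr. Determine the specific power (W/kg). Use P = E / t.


P_specific = E / t = 119.08 / 7.907 = 15.06 W/kg

15.06 W/kg


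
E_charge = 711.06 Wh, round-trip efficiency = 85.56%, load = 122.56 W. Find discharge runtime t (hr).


Step 1: E_discharge = eta/100 * E_charge = 85.56/100 * 711.06 = 608.38 Wh
Step 2: t = E_discharge / P = 608.38 / 122.56 = 4.964 hr

4.964 hr


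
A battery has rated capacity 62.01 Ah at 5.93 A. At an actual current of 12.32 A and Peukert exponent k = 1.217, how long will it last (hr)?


t_rated = C / I_rated = 62.01 / 5.93 = 10.457 hr
(I_rated/I)^k = (0.48133)^1.217 = 0.41071
t = t_rated * (I_rated/I)^k = 10.457 * 0.41071 = 4.295 hr

4.295 hr


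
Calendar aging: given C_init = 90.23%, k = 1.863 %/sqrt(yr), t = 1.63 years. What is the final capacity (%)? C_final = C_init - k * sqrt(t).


sqrt(t) = sqrt(1.63) = 1.2767
C_final = 90.23 - 1.863 * 1.2767 = 87.85%

87.85%


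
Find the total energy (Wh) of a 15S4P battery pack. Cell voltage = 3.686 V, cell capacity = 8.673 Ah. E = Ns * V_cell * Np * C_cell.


E = Ns * Vcell * Np * Ccell = 15 * 3.686 * 4 * 8.673 = 1918 Wh

1918 Wh


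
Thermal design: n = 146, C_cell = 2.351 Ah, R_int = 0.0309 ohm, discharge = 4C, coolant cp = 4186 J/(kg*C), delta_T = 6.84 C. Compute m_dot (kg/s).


Step 1: I = 4 * 2.351 = 9.404 A
Step 2: Q_cell = I^2 * R = 9.404^2 * 0.0309 = 2.7326 W
Step 3: Q_total = 146 * 2.7326 = 398.96 W
Step 4: m_dot = Q_total / (cp * dT) = 398.96 / (4186 * 6.84) = 0.01393 kg/s

0.01393 kg/s


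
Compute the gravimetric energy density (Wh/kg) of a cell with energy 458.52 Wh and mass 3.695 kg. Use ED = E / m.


Specific energy = 458.52 Wh / 3.695 kg = 124.1 Wh/kg

124.1 Wh/kg


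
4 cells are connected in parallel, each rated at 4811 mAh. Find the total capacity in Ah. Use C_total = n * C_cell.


Convert: C_cell = 4811 mAh = 4.811 Ah
C_total = 4 * 4.811 = 19.244 Ah

19.244 Ah


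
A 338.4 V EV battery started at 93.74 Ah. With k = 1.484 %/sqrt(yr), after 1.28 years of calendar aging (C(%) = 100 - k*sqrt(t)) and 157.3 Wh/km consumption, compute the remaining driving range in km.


Step 1: capacity retention = 100 - 1.484 * sqrt(1.28) = 100 - 1.484 * 1.1314 = 98.321%
Step 2: C_now = 93.74 * 98.321/100 = 92.166 Ah
Step 3: E_pack = V * C_now = 338.4 * 92.166 = 31189 Wh
Step 4: range = E_pack / consumption = 31189 / 157.3 = 198.3 km

198.3 km


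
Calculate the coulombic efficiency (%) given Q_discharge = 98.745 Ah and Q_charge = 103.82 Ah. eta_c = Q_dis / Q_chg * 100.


Coulombic efficiency = 98.745/103.82 * 100% = 95.11%

95.11%


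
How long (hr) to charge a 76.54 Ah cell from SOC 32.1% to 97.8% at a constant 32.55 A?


Step 1: dSOC = 97.8% - 32.1% = 65.7%
Step 2: delta_Ah = 76.54 * 65.7 / 100 = 50.287 Ah
Step 3: t = 50.287 / 32.55 = 1.545 hr

1.545 hr


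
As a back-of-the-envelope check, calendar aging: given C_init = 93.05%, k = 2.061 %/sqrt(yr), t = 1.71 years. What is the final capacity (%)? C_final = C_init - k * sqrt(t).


Step 1: sqrt(1.71 yr) = 1.3077
Step 2: drop = 2.061 * 1.3077 = 2.6952
Step 3: C_final = 93.05 - 2.6952 = 90.35%

90.35%


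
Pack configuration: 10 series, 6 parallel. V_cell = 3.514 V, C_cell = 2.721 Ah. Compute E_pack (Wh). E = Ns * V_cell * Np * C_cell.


E = Ns * Vcell * Np * Ccell = 10 * 3.514 * 6 * 2.721 = 573.7 Wh

573.7 Wh


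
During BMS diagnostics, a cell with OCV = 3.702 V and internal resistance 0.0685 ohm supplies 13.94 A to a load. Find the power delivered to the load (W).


Step 1: V_terminal = OCV - I*R = 3.702 - 13.94 * 0.0685 = 2.7471 V
Step 2: P_out = V_terminal * I = 2.7471 * 13.94 = 38.29 W

38.29 W


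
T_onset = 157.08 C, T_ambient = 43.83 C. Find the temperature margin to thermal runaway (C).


Safety margin = 157.08 C - 43.83 C = 113.25 C

113.25 C


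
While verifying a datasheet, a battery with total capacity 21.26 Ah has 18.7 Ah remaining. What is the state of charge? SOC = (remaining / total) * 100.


SOC = (remaining / total) * 100 = (18.7 / 21.26) * 100 = 87.96%

87.96%


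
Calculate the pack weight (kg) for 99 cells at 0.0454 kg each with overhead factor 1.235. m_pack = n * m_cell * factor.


Cell mass sum = 99 * 0.0454 = 4.4946 kg
With overhead 1.235: m_pack = 4.4946 * 1.235 = 5.551 kg

5.551 kg


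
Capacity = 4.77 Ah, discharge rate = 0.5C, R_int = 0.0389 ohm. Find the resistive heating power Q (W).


Step 1: I = C_rate * capacity = 0.5 * 4.77 = 2.385 A
Step 2: Q = I^2 * R = 2.385^2 * 0.0389 = 5.6882 * 0.0389 = 0.2213 W

0.2213 W


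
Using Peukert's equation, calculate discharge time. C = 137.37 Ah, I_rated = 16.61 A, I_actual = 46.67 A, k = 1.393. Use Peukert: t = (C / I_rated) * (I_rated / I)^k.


Step 1: t_rated = C / I_rated = 137.37 / 16.61 = 8.2703 hr
Step 2: ratio = 16.61 / 46.67 = 0.3559
Step 3: ratio^k = 0.3559^1.393 = 0.23714
Step 4: t = t_rated * ratio^k = 8.2703 * 0.23714 = 1.961 hr

1.961 hr
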